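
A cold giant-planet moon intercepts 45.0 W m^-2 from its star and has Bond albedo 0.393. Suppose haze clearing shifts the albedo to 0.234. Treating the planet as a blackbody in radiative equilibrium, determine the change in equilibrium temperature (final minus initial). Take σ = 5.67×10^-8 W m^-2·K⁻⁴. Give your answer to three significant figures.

6.27 K

With α = 0.393, T₁ = 104.8 K.
After:  T₂ = [45.00·0.766/(4σ)]^(1/4) = 111.0 K.
Change: 111.0 − 104.8 = 6.274 K.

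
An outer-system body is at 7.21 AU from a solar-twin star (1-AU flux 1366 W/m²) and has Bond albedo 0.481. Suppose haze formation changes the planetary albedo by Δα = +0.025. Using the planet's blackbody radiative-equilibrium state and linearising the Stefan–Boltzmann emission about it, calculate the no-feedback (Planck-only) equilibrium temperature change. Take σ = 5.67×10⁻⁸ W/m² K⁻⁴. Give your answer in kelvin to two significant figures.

By the inverse-square law, S = 1366/7.21² = 26.28 W/m².
Reference equilibrium: T_e = [S(1−α)/(4σ)]^(1/4) = 88.06 K.
TOA radiative forcing: ΔF = −S·Δα/4 = −26.28·(+0.025)/4 = -0.1642 W/m².
The Planck feedback parameter is 4σT_e³ = 0.1549 W/m²/K.
So ΔT₀ = -0.1642/0.1549 = -1.06 K.

-1.1 kelvin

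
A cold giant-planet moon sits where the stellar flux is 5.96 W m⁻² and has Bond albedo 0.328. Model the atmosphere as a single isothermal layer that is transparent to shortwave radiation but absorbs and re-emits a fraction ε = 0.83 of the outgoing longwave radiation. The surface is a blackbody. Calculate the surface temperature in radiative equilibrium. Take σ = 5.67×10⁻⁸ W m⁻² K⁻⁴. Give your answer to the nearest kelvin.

74 K

The planet radiates to space at T_e = [S(1−α)/(4σ)]^(1/4) = 64.83 K.
For a single slab of emissivity ε, T_s⁴ = 2T_e⁴/(2−ε); thus T_s = 64.83·(1.709)^(1/4) = 74.12 K.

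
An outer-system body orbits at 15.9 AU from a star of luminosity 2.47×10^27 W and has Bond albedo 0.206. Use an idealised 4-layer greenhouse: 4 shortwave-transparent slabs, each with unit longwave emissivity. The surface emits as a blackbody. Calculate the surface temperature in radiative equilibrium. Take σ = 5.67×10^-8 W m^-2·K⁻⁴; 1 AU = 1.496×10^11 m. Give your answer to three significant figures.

Orbital distance: d = 15.9 AU = 2.379×10^12 m.
Flux at the orbit: S = L/(4πd²) = 2.47×10^27/(4π·(2.38×10^12)²) = 34.74 W m^-2.
Top-of-atmosphere balance: σT_e⁴ = S(1−α)/4 = 6.896 W m^-2 → T_e = 105.0 K.
Layer-by-layer balance gives σT_s⁴ = (N+1)σT_e⁴, so T_s = 5^¼·105.0 = 157.0 K.

157 K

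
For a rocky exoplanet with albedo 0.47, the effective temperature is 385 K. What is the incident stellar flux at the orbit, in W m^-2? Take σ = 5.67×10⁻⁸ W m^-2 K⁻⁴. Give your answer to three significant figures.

9400 W m^-2

From S(1−α)/4 = σT⁴: S = 4σT⁴/(1−α).
σT⁴ = 5.67×10⁻⁸·(385)⁴ = 1246 W m^-2.
S = 4·1246/0.53 = 9402 W m^-2.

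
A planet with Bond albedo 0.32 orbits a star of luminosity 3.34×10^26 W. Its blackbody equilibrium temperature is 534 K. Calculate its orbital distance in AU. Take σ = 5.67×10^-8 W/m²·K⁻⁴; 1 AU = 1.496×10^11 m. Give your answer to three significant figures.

0.209 AU

Required flux: S = 4σT⁴/(1−α) = 27120 W/m².
Then d = [L/(4πS)]^(1/2) = 3.131×10^10 m, i.e. 0.2093 AU.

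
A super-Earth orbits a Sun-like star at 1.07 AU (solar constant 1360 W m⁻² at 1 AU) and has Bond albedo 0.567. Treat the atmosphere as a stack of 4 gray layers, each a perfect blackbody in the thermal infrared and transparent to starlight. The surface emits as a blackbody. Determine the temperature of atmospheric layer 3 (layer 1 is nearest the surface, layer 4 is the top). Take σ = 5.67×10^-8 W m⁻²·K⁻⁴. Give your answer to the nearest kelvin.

By the inverse-square law, S = 1360/1.07² = 1188 W m⁻².
OLR = S(1−α)/4 = 128.6 W m⁻²; the top layer radiates at T_e = 218.2 K.
In the N-layer model, layer k (counted from the surface) has T_k = (N+1−k)^(1/4)·T_e.
With k = 3: T_3 = (4+1−3)^¼·218.2 K = 259.5 K.

260 K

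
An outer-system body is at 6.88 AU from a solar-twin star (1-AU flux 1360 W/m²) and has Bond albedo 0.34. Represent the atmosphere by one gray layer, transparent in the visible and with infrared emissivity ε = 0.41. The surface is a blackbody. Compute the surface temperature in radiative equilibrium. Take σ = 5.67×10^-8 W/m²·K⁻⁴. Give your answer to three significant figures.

Irradiance scales as 1/d², so S = 1360 W/m² × (1/6.88)² = 28.73 W/m².
At the top of the atmosphere, σT_e⁴ = S(1−α)/4 = 4.741 W/m², giving T_e = 95.62 K.
Surface balance with a leaky layer gives σT_s⁴ = σT_e⁴·2/(2−ε), so T_s = T_e·[2/(2−0.41)]^(1/4) = 101.3 K.

101 K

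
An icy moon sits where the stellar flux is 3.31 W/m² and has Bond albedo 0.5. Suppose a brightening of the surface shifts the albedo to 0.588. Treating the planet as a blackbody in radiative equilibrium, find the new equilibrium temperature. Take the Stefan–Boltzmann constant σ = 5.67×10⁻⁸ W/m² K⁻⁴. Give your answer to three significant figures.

With the new albedo, S(1−α₂)/4 = 0.3409 W/m², so T₂ = 49.52 K.

49.5 K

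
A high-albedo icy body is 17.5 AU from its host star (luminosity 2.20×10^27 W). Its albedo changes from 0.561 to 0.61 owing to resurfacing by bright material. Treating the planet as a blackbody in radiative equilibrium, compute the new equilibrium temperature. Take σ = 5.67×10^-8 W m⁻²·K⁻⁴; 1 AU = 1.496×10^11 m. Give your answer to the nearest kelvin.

d = 17.5 × 1.496×10^11 m = 2.618×10^12 m.
Flux at the orbit: S = L/(4πd²) = 2.20×10^27/(4π·(2.62×10^12)²) = 25.54 W m⁻².
With the new albedo, S(1−α₂)/4 = 2.490 W m⁻², so T₂ = 81.41 K.

81 K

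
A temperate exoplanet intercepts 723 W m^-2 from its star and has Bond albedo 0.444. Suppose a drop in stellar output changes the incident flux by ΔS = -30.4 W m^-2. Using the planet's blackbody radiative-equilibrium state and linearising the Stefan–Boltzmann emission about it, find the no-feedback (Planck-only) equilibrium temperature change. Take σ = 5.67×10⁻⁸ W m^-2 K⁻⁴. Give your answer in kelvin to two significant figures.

Reference equilibrium: T_e = [S(1−α)/(4σ)]^(1/4) = 205.2 K.
TOA radiative forcing: ΔF = (1−α)ΔS/4 = 0.556·(-30.4)/4 = -4.226 W m^-2.
Planck response: λ_P = 4σT_e³ = 4·5.67×10⁻⁸·(205.2)³ = 1.959 W m^-2/K.
So ΔT₀ = -4.226/1.959 = -2.16 K.

-2.2 K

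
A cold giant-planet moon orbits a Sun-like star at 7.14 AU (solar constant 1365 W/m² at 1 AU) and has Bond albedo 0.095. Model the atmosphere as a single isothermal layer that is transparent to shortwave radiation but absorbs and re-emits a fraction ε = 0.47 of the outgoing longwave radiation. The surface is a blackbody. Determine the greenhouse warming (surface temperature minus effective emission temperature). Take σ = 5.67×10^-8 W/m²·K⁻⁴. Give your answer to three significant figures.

7.04 K

Irradiance scales as 1/d², so S = 1365 W/m² × (1/7.14)² = 26.78 W/m².
Effective emission temperature (TOA balance): σT_e⁴ = S(1−α)/4 = 6.058 W/m² → T_e = 101.7 K.
The surface balance (absorbed SW + ε·downward IR = σT_s⁴) with T_a⁴ = T_s⁴/2 reduces to T_s = T_e·[2/(2−ε)]^¼ = 108.7 K.
T_s − T_e = 108.7 − 101.7 = 7.042 K.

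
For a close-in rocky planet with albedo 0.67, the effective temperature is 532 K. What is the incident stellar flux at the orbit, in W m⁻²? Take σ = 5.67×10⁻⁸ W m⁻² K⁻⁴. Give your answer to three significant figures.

From S(1−α)/4 = σT⁴: S = 4σT⁴/(1−α).
The emitted flux is σT⁴ = 4542 W m⁻².
S = 4·4542/0.33 = 55050 W m⁻².

55100 W m⁻²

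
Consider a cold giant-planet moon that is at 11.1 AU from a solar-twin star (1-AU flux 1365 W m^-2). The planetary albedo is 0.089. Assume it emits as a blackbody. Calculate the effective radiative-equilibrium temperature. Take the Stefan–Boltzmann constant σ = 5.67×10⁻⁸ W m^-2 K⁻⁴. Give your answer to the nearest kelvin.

82 K

Irradiance scales as 1/d², so S = 1365 W m^-2 × (1/11.1)² = 11.08 W m^-2.
Absorbed flux (global mean): S(1−α)/4 = 11.08·0.911/4 = 2.523 W m^-2.
Balancing against σT⁴: T = (2.523/5.67×10⁻⁸)^(1/4) = 81.68 K.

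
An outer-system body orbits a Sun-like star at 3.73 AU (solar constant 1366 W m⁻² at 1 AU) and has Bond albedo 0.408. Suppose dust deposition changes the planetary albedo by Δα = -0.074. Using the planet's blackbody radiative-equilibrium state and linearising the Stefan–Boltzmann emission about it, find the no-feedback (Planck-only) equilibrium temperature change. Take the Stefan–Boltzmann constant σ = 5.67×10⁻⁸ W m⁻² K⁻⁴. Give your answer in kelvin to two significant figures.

4.0 kelvin

Irradiance scales as 1/d², so S = 1366 W m⁻² × (1/3.73)² = 98.18 W m⁻².
Reference equilibrium: T_e = [S(1−α)/(4σ)]^(1/4) = 126.5 K.
TOA radiative forcing: ΔF = −S·Δα/4 = −98.18·(-0.074)/4 = 1.816 W m⁻².
Linearising σT⁴ gives d(σT⁴)/dT = 4σT_e³ = 0.4594 W m⁻² per K.
So ΔT₀ = 1.816/0.4594 = 3.95 K.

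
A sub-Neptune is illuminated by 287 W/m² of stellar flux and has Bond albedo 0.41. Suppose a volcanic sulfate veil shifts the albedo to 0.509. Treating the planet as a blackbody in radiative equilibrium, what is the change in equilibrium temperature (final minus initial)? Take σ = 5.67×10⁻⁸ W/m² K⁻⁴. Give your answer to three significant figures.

Before: T₁ = [287.0·0.59/(4σ)]^(1/4) = 165.3 K.
With α = 0.509, T₂ = 157.9 K.
ΔT = T₂ − T₁ = -7.419 K.

-7.42 K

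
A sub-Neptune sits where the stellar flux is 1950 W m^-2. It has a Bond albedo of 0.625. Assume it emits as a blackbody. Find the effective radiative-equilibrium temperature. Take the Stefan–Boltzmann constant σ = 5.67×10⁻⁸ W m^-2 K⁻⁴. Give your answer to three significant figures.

238 K

Averaging over the sphere, the absorbed flux is S(1−α)/4 = 182.8 W m^-2.
Set σT⁴ = 182.8 → T = (182.8/σ)^(1/4) = 238.3 K.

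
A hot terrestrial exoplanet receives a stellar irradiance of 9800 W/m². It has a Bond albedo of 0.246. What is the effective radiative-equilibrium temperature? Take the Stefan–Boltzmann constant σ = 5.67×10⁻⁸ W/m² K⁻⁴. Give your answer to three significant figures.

425 K

Absorbed flux (global mean): S(1−α)/4 = 9800·0.754/4 = 1847 W/m².
Balancing against σT⁴: T = (1847/5.67×10⁻⁸)^(1/4) = 424.9 K.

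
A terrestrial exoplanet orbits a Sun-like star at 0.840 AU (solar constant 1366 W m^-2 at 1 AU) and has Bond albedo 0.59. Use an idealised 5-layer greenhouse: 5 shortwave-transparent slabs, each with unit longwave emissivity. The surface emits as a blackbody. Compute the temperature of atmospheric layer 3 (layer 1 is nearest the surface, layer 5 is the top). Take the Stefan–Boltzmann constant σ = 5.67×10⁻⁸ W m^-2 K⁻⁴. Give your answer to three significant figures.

By the inverse-square law, S = 1366/0.840² = 1936 W m^-2.
Top-of-atmosphere balance: σT_e⁴ = S(1−α)/4 = 198.4 W m^-2 → T_e = 243.2 K.
Each opaque layer satisfies 2T_j⁴ = T_{j−1}⁴ + T_{j+1}⁴, giving T_k⁴ = (N+1−k)T_e⁴.
T_3 = (3)^(1/4)·243.2 = 320.1 K.

320 K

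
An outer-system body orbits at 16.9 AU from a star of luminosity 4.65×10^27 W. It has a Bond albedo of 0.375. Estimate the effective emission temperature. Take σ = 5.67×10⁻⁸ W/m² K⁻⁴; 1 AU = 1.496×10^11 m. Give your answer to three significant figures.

112 K

Orbital distance: d = 16.9 AU = 2.528×10^12 m.
S = L/(4πd²) = 57.89 W/m².
Averaging over the sphere, the absorbed flux is S(1−α)/4 = 9.045 W/m².
Balancing against σT⁴: T = (9.045/5.67×10⁻⁸)^(1/4) = 112.4 K.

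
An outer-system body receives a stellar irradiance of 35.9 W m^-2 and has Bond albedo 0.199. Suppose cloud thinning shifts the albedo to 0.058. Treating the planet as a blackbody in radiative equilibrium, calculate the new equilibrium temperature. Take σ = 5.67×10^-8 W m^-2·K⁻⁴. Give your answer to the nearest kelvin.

New equilibrium: T₂ = [(1−0.058)·35.90/(4σ)]^(1/4) = 110.5 K.

111 K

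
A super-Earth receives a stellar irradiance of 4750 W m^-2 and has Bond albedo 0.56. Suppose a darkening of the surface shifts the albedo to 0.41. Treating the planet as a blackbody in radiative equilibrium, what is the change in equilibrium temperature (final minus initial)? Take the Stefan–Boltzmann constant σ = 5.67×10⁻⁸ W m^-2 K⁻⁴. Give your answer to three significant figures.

Initial: T₁ = [S(1−0.56)/(4σ)]^(1/4) = 309.8 K.
Final:   T₂ = [S(1−0.41)/(4σ)]^(1/4) = 333.4 K.
ΔT = T₂ − T₁ = 23.58 K.

23.6 K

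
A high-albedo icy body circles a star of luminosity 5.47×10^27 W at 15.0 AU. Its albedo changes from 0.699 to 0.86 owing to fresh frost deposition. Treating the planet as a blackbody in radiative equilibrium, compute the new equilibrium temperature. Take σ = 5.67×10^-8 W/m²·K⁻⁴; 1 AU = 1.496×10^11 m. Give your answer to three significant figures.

85.5 K

d = 15.0 × 1.496×10^11 m = 2.244×10^12 m.
Flux at the orbit: S = L/(4πd²) = 5.47×10^27/(4π·(2.24×10^12)²) = 86.44 W/m².
New equilibrium: T₂ = [(1−0.86)·86.44/(4σ)]^(1/4) = 85.47 K.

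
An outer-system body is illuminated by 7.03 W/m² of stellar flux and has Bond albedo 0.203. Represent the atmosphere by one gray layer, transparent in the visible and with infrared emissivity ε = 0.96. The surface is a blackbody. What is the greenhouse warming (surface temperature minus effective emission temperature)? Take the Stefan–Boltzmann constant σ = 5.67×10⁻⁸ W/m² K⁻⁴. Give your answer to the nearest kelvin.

Effective emission temperature (TOA balance): σT_e⁴ = S(1−α)/4 = 1.401 W/m² → T_e = 70.50 K.
The surface balance (absorbed SW + ε·downward IR = σT_s⁴) with T_a⁴ = T_s⁴/2 reduces to T_s = T_e·[2/(2−ε)]^¼ = 83.02 K.
The atmosphere warms the surface by 12.52 K.

13 K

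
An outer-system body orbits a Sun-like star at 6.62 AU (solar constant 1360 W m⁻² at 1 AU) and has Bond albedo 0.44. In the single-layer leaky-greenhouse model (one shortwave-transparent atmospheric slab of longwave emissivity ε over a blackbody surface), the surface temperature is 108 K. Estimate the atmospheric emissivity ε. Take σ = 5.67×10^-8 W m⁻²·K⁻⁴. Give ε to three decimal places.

Flux at the orbit: S = 1360/(6.62)² = 31.03 W m⁻².
First, T_e = [31.03·(1−0.44)/(4σ)]^(1/4) = 93.56 K.
Since (2−ε)/2 = (T_e/T_s)⁴ = 0.5632, ε = 0.8736.

0.874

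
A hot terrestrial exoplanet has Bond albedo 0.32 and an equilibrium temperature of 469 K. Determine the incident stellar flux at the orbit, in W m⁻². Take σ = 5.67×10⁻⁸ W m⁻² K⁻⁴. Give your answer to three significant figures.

16100 W m⁻²

Invert the energy balance for S: S = 4σT⁴/(1−α).
σT⁴ = 5.67×10⁻⁸·(469)⁴ = 2743 W m⁻².
So S = 4×2743/(1−0.32) = 16140 W m⁻².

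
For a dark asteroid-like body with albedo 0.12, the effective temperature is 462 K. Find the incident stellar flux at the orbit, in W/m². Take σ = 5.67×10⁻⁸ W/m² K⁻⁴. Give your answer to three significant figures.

From S(1−α)/4 = σT⁴: S = 4σT⁴/(1−α).
σT⁴ = 5.67×10⁻⁸·(462)⁴ = 2583 W/m².
So S = 4×2583/(1−0.12) = 11740 W/m².

11700 W/m²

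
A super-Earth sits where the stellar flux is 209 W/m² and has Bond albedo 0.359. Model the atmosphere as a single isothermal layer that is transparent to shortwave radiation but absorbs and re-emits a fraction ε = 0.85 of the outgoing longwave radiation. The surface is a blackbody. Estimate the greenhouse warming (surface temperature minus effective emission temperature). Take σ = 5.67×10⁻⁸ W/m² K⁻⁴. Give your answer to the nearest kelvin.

23 K

Effective emission temperature (TOA balance): σT_e⁴ = S(1−α)/4 = 33.49 W/m² → T_e = 155.9 K.
For a single slab of emissivity ε, T_s⁴ = 2T_e⁴/(2−ε); thus T_s = 155.9·(1.739)^(1/4) = 179.0 K.
T_s − T_e = 179.0 − 155.9 = 23.13 K.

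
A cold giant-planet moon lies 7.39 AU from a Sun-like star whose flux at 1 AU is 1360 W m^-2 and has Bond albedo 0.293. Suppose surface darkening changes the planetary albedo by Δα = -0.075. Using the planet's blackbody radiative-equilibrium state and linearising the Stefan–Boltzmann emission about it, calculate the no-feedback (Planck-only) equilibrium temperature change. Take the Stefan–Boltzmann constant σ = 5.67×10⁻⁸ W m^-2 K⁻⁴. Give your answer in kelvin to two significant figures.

By the inverse-square law, S = 1360/7.39² = 24.90 W m^-2.
Reference equilibrium: T_e = [S(1−α)/(4σ)]^(1/4) = 93.87 K.
The change in absorbed flux is Δ[S(1−α)/4] = −SΔα/4 = 0.4669 W m^-2.
Planck response: λ_P = 4σT_e³ = 4·5.67×10⁻⁸·(93.87)³ = 0.1876 W m^-2/K.
Hence the no-feedback warming is ΔF/(4σT_e³) = 2.49 K.

2.5 K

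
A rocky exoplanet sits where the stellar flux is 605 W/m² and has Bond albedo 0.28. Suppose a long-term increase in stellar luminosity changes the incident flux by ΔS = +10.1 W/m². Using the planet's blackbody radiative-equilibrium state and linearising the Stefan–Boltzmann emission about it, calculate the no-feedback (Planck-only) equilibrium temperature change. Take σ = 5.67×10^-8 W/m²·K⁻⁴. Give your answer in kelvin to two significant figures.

0.87 K

Unperturbed T_e = [605.0·(1−0.28)/(4σ)]^¼ = 209.3 K.
TOA radiative forcing: ΔF = (1−α)ΔS/4 = 0.72·(+10.1)/4 = 1.818 W/m².
The Planck feedback parameter is 4σT_e³ = 2.081 W/m²/K.
Hence the no-feedback warming is ΔF/(4σT_e³) = 0.874 K.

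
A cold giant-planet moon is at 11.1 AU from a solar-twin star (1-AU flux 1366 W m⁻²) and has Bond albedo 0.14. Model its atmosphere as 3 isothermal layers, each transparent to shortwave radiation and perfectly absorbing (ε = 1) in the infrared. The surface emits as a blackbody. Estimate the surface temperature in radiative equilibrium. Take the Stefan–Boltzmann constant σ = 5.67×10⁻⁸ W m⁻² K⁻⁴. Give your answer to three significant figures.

114 K

Irradiance scales as 1/d², so S = 1366 W m⁻² × (1/11.1)² = 11.09 W m⁻².
Top-of-atmosphere balance: σT_e⁴ = S(1−α)/4 = 2.384 W m⁻² → T_e = 80.52 K.
With N = 3 opaque layers, T_s = (N+1)^(1/4)·T_e = 4^(1/4)·80.52 = 113.9 K.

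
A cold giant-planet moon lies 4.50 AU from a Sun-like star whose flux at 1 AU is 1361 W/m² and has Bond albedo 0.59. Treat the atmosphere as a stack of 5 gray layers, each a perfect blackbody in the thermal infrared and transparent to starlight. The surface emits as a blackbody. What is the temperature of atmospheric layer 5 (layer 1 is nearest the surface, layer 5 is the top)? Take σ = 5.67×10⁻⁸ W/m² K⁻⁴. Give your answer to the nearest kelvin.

105 kelvin

Irradiance scales as 1/d², so S = 1361 W/m² × (1/4.50)² = 67.21 W/m².
OLR = S(1−α)/4 = 6.889 W/m²; the top layer radiates at T_e = 105.0 K.
In the N-layer model, layer k (counted from the surface) has T_k = (N+1−k)^(1/4)·T_e.
With k = 5: T_5 = (5+1−5)^¼·105.0 K = 105.0 K.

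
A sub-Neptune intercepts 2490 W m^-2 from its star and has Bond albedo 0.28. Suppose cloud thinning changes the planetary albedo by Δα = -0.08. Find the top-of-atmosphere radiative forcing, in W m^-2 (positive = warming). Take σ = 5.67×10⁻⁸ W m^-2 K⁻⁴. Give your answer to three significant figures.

49.8 W m^-2

The change in absorbed flux is Δ[S(1−α)/4] = −SΔα/4 = 49.80 W m^-2.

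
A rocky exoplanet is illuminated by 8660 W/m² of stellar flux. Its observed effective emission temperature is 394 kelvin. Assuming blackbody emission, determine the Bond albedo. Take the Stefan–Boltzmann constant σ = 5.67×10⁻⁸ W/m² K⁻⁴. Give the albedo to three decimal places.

From σT⁴ = S(1−α)/4 we invert for α: 1−α = 4σT⁴/S.
4σT⁴ = 4·5.67×10⁻⁸·(394)⁴ = 5465 W/m².
Hence α = 1 − 5465/8660 = 0.3689.

0.369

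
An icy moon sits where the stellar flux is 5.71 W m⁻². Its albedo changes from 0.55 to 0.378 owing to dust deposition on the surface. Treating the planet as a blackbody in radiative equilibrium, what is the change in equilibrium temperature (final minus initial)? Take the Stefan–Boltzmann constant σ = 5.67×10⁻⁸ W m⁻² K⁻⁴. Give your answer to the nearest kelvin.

Initial: T₁ = [S(1−0.55)/(4σ)]^(1/4) = 58.02 K.
With α = 0.378, T₂ = 62.91 K.
Change: 62.91 − 58.02 = 4.890 K.

5 K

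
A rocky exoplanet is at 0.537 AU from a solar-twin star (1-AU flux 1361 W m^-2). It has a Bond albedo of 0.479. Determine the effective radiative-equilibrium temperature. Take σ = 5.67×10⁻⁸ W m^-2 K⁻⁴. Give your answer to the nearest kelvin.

Flux at the orbit: S = 1361/(0.537)² = 4720 W m^-2.
Absorbed flux (global mean): S(1−α)/4 = 4720·0.521/4 = 614.7 W m^-2.
Balancing against σT⁴: T = (614.7/5.67×10⁻⁸)^(1/4) = 322.7 K.

323 kelvin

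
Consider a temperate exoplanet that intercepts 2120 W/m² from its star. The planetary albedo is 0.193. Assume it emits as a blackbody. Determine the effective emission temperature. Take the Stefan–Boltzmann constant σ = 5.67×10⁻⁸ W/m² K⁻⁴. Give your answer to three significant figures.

Averaging over the sphere, the absorbed flux is S(1−α)/4 = 427.7 W/m².
In equilibrium σT⁴ equals this, so T = 294.7 K.

295 kelvin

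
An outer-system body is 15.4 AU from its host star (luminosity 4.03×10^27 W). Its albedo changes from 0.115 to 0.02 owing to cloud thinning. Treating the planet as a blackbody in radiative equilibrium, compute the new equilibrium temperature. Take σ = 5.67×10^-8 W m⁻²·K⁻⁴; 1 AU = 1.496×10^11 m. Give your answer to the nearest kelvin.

127 kelvin

Orbital distance: d = 15.4 AU = 2.304×10^12 m.
Flux at the orbit: S = L/(4πd²) = 4.03×10^27/(4π·(2.30×10^12)²) = 60.42 W m⁻².
With the new albedo, S(1−α₂)/4 = 14.80 W m⁻², so T₂ = 127.1 K.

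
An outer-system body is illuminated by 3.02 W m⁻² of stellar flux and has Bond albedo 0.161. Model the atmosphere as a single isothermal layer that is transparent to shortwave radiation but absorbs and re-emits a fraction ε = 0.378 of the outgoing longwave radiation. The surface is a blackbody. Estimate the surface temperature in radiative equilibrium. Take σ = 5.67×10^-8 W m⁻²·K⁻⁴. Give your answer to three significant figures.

At the top of the atmosphere, σT_e⁴ = S(1−α)/4 = 0.6334 W m⁻², giving T_e = 57.81 K.
Surface balance with a leaky layer gives σT_s⁴ = σT_e⁴·2/(2−ε), so T_s = T_e·[2/(2−0.378)]^(1/4) = 60.92 K.

60.9 K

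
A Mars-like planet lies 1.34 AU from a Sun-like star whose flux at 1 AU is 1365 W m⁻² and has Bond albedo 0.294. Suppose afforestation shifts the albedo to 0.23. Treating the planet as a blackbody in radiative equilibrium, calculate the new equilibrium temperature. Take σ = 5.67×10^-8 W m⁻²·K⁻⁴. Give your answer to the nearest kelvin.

225 K

Irradiance scales as 1/d², so S = 1365 W m⁻² × (1/1.34)² = 760.2 W m⁻².
New equilibrium: T₂ = [(1−0.23)·760.2/(4σ)]^(1/4) = 225.4 K.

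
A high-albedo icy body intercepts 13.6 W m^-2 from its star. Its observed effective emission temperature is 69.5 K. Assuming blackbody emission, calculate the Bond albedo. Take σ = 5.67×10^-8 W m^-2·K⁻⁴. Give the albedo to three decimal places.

0.611

From σT⁴ = S(1−α)/4 we invert for α: 1−α = 4σT⁴/S.
4σT⁴ = 4·5.67×10⁻⁸·(69.5)⁴ = 5.292 W m^-2.
1−α = 5.292/13.60 = 0.3891, so α = 0.6109.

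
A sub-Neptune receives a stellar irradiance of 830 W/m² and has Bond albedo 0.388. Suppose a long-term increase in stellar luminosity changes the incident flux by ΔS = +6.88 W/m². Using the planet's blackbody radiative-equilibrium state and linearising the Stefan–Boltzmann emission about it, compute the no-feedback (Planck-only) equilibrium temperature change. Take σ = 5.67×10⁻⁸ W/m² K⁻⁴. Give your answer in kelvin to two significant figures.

Unperturbed T_e = [830.0·(1−0.388)/(4σ)]^¼ = 217.5 K.
TOA radiative forcing: ΔF = (1−α)ΔS/4 = 0.612·(+6.88)/4 = 1.053 W/m².
Linearising σT⁴ gives d(σT⁴)/dT = 4σT_e³ = 2.335 W/m² per K.
ΔT₀ = ΔF/λ_P = 1.053/2.335 = 0.451 K.

0.45 K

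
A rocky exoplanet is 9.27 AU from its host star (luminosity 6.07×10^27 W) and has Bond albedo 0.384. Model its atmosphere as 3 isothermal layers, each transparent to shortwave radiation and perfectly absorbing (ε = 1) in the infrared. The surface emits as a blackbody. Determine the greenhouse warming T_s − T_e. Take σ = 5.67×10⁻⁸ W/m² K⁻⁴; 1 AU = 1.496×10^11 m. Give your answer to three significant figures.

d = 9.27 × 1.496×10^11 m = 1.387×10^12 m.
Flux at the orbit: S = L/(4πd²) = 6.07×10^27/(4π·(1.39×10^12)²) = 251.2 W/m².
OLR = S(1−α)/4 = 38.68 W/m²; the top layer radiates at T_e = 161.6 K.
T_s = (N+1)^(1/4)·T_e = 228.6 K.
So the greenhouse effect raises the surface by 228.6 − 161.6 = 66.94 K.

66.9 K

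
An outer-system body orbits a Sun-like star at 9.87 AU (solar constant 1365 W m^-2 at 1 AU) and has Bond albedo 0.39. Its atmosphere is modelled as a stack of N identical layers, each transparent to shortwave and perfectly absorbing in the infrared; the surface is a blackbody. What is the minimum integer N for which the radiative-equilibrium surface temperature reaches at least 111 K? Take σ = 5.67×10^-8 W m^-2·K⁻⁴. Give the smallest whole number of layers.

4

Flux at the orbit: S = 1365/(9.87)² = 14.01 W m^-2.
OLR = S(1−α)/4 = 2.137 W m^-2; the top layer radiates at T_e = 78.35 K.
Need (N+1)T_e⁴ ≥ T_s⁴, i.e. N+1 ≥ (111/78.35)⁴ = 4.028.
The minimum whole number is N = 4.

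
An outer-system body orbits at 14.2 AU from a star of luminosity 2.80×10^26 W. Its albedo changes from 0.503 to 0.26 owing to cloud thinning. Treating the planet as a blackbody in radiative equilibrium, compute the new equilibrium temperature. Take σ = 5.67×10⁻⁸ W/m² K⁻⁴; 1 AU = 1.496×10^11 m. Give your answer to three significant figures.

63.4 K

d = 14.2 × 1.496×10^11 m = 2.124×10^12 m.
S = L/(4πd²) = 4.938 W/m².
T₂ = [S(1−α₂)/(4σ)]^(1/4) = [4.938·0.74/(4σ)]^(1/4) = 63.35 K.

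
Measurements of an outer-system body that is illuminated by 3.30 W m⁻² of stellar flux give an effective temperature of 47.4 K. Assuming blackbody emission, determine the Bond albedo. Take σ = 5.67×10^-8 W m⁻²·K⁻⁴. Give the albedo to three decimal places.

0.653

Energy balance: S(1−α)/4 = σT⁴, so 1−α = 4σT⁴/S.
4σT⁴ = 4·5.67×10⁻⁸·(47.4)⁴ = 1.145 W m⁻².
1−α = 1.145/3.300 = 0.3469, so α = 0.6531.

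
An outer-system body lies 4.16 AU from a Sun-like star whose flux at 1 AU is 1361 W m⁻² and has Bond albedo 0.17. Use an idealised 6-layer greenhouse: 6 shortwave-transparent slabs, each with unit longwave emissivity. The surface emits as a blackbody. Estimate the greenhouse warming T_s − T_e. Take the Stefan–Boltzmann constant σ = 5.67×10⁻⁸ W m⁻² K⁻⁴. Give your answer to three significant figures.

Flux at the orbit: S = 1361/(4.16)² = 78.65 W m⁻².
The effective emission temperature is T_e = [S(1−α)/(4σ)]^¼ = 130.2 K.
T_s = (N+1)^(1/4)·T_e = 211.9 K.
Warming: T_s − T_e = 81.61 K.

81.6 kelvin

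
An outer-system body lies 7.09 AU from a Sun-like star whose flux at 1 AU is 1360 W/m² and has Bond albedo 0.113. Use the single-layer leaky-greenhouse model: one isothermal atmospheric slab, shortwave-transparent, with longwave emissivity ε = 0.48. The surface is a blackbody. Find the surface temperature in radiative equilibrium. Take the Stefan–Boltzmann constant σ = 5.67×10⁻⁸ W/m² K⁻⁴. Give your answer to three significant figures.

By the inverse-square law, S = 1360/7.09² = 27.05 W/m².
At the top of the atmosphere, σT_e⁴ = S(1−α)/4 = 5.999 W/m², giving T_e = 101.4 K.
For a single slab of emissivity ε, T_s⁴ = 2T_e⁴/(2−ε); thus T_s = 101.4·(1.316)^(1/4) = 108.6 K.

109 K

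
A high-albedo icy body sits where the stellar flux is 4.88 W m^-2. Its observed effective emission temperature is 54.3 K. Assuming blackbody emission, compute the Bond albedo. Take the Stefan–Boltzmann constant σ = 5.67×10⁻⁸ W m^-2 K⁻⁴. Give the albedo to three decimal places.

Rearranging the radiative balance, α = 1 − 4σT⁴/S.
σT⁴ = 0.4929 W m^-2, so 4σT⁴ = 1.972 W m^-2.
1−α = 1.972/4.880 = 0.4040, so α = 0.5960.

0.596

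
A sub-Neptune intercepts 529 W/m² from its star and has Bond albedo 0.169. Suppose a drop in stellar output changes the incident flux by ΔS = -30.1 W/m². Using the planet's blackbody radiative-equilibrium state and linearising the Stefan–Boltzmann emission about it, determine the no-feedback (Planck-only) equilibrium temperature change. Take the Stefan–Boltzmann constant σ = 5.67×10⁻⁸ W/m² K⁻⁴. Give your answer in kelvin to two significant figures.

The baseline emission temperature is T_e = 209.8 K.
Only a fraction (1−α) is absorbed and it's spread over 4πR², so ΔF = (1−α)ΔS/4 = -6.253 W/m².
Linearising σT⁴ gives d(σT⁴)/dT = 4σT_e³ = 2.095 W/m² per K.
Hence the no-feedback warming is ΔF/(4σT_e³) = -2.98 K.

-3.0 K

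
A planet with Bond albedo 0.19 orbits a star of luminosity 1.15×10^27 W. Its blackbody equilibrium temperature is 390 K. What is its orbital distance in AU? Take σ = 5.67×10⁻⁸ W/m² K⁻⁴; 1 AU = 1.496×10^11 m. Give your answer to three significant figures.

0.795 AU

The flux needed for this T is 4σT⁴/(1−0.19) = 6478 W/m².
Then d = [L/(4πS)]^(1/2) = 1.189×10^11 m, i.e. 0.7945 AU.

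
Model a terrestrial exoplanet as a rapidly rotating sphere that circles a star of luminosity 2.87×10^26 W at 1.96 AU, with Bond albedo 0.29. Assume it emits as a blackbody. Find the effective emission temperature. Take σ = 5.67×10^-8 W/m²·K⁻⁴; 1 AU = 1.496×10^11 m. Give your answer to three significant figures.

170 K

d = 1.96 × 1.496×10^11 m = 2.932×10^11 m.
Flux at the orbit: S = L/(4πd²) = 2.87×10^26/(4π·(2.93×10^11)²) = 265.6 W/m².
Absorbed flux (global mean): S(1−α)/4 = 265.6·0.71/4 = 47.15 W/m².
Set σT⁴ = 47.15 → T = (47.15/σ)^(1/4) = 169.8 K.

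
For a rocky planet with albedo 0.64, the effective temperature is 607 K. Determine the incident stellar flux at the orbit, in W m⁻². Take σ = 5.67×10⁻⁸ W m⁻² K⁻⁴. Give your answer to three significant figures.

85500 W m⁻²

Invert the energy balance for S: S = 4σT⁴/(1−α).
σT⁴ = 5.67×10⁻⁸·(607)⁴ = 7697 W m⁻².
So S = 4×7697/(1−0.64) = 85530 W m⁻².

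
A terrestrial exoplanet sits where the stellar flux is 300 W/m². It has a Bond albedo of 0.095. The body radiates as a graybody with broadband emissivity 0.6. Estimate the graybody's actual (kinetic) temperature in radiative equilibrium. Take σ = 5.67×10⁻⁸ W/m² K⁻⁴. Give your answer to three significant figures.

211 kelvin

The planet absorbs (1−α)S over its disc πR² and re-emits over 4πR², so the mean absorbed flux is (1−0.095)·300.0/4 = 67.88 W/m².
Equating to εσT⁴ with ε = 0.6: T = (67.88/0.6σ)^(1/4) = 211.3 K.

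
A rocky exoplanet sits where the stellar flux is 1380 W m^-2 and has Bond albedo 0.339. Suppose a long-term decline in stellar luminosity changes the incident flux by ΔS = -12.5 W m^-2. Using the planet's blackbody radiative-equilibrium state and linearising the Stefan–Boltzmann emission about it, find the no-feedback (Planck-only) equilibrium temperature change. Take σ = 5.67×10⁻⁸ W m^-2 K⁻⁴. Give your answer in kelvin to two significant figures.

-0.57 K

Reference equilibrium: T_e = [S(1−α)/(4σ)]^(1/4) = 251.8 K.
Only a fraction (1−α) is absorbed and it's spread over 4πR², so ΔF = (1−α)ΔS/4 = -2.066 W m^-2.
The Planck feedback parameter is 4σT_e³ = 3.622 W m^-2/K.
ΔT₀ = ΔF/λ_P = -2.066/3.622 = -0.570 K.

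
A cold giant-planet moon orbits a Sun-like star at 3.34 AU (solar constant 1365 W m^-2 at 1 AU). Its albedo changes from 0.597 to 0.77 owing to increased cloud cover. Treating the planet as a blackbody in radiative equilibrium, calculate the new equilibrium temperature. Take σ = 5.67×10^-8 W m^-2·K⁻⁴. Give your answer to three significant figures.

106 K

Flux at the orbit: S = 1365/(3.34)² = 122.4 W m^-2.
With the new albedo, S(1−α₂)/4 = 7.036 W m^-2, so T₂ = 105.5 K.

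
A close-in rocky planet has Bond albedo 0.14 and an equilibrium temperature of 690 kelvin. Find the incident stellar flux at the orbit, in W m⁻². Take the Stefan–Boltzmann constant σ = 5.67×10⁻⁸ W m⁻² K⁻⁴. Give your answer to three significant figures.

59800 W m⁻²

From S(1−α)/4 = σT⁴: S = 4σT⁴/(1−α).
The emitted flux is σT⁴ = 12850 W m⁻².
S = 4·12850/0.86 = 59780 W m⁻².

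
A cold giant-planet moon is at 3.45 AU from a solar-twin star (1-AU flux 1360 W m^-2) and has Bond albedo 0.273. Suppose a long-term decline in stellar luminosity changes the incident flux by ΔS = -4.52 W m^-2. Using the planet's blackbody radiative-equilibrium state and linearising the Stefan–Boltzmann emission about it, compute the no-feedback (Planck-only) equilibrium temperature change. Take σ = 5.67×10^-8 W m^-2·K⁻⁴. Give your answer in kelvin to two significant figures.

-1.4 kelvin

By the inverse-square law, S = 1360/3.45² = 114.3 W m^-2.
The baseline emission temperature is T_e = 138.3 K.
TOA radiative forcing: ΔF = (1−α)ΔS/4 = 0.727·(-4.52)/4 = -0.8215 W m^-2.
Linearising σT⁴ gives d(σT⁴)/dT = 4σT_e³ = 0.6005 W m^-2 per K.
So ΔT₀ = -0.8215/0.6005 = -1.37 K.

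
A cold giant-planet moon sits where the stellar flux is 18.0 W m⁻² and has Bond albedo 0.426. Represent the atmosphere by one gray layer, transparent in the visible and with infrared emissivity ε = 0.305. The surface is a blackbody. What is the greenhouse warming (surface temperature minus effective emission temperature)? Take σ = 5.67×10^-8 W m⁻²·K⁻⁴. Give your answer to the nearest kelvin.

3 K

The planet radiates to space at T_e = [S(1−α)/(4σ)]^(1/4) = 82.16 K.
For a single slab of emissivity ε, T_s⁴ = 2T_e⁴/(2−ε); thus T_s = 82.16·(1.18)^(1/4) = 85.62 K.
T_s − T_e = 85.62 − 82.16 = 3.470 K.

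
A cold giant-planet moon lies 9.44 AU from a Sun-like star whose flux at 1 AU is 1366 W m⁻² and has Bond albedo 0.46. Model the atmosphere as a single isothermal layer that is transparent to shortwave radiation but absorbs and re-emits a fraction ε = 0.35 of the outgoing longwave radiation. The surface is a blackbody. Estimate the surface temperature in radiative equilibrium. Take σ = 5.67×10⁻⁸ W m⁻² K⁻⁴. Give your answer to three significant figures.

Irradiance scales as 1/d², so S = 1366 W m⁻² × (1/9.44)² = 15.33 W m⁻².
The planet radiates to space at T_e = [S(1−α)/(4σ)]^(1/4) = 77.73 K.
For a single slab of emissivity ε, T_s⁴ = 2T_e⁴/(2−ε); thus T_s = 77.73·(1.212)^(1/4) = 81.56 K.

81.6 K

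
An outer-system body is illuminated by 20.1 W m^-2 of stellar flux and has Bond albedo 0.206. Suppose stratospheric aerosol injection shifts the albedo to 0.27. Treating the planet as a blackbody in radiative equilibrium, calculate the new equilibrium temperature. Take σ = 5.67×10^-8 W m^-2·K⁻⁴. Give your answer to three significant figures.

89.7 K

T₂ = [S(1−α₂)/(4σ)]^(1/4) = [20.10·0.73/(4σ)]^(1/4) = 89.68 K.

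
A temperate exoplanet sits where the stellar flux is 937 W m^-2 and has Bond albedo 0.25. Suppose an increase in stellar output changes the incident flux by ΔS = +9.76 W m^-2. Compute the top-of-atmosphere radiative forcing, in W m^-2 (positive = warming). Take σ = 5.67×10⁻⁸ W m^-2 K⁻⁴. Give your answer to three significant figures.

ΔF = Δ[S(1−α)]/4 = (1−0.25)·+9.76/4 = 1.830 W m^-2.

1.83 W m^-2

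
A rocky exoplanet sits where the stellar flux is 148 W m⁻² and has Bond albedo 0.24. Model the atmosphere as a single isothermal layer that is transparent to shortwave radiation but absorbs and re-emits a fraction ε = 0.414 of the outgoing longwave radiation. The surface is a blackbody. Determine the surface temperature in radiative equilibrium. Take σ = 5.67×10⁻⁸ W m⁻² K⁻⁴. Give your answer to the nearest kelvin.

Effective emission temperature (TOA balance): σT_e⁴ = S(1−α)/4 = 28.12 W m⁻² → T_e = 149.2 K.
The surface balance (absorbed SW + ε·downward IR = σT_s⁴) with T_a⁴ = T_s⁴/2 reduces to T_s = T_e·[2/(2−ε)]^¼ = 158.1 K.

158 K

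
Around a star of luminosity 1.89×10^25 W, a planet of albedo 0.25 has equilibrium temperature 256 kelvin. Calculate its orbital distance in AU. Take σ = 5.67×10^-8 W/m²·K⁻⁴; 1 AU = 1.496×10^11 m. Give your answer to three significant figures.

The flux needed for this T is 4σT⁴/(1−0.25) = 1299 W/m².
From L = 4πd²S, d = √(1.89×10^25/(4π·1299)) = 3.403×10^10 m = 0.2275 AU.

0.227 AU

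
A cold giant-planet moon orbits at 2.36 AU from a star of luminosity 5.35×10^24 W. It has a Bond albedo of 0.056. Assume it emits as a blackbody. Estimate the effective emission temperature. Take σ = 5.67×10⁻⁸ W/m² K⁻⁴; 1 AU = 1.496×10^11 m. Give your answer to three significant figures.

61.4 K

Orbital distance: d = 2.36 AU = 3.531×10^11 m.
Spreading L over a sphere of radius d: S = 5.35×10^24/(4π·3.53×10^11²) = 3.416 W/m².
The planet absorbs (1−α)S over its disc πR² and re-emits over 4πR², so the mean absorbed flux is (1−0.056)·3.416/4 = 0.8061 W/m².
In equilibrium σT⁴ equals this, so T = 61.40 K.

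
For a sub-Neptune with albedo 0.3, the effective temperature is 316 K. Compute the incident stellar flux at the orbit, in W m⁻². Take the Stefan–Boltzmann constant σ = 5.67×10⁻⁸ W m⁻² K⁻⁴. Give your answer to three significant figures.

From S(1−α)/4 = σT⁴: S = 4σT⁴/(1−α).
The emitted flux is σT⁴ = 565.4 W m⁻².
S = 4·565.4/0.7 = 3231 W m⁻².

3230 W m⁻²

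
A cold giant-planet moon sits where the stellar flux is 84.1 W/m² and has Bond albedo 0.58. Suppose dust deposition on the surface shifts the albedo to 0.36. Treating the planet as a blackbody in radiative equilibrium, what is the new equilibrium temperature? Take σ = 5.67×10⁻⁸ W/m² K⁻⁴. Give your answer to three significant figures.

T₂ = [S(1−α₂)/(4σ)]^(1/4) = [84.10·0.64/(4σ)]^(1/4) = 124.1 K.

124 K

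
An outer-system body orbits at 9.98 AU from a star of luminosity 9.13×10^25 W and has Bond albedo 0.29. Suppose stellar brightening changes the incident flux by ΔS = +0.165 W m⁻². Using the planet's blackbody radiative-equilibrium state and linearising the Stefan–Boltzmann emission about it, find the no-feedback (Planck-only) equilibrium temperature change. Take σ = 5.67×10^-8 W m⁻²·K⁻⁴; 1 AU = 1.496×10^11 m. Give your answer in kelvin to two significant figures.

0.72 kelvin

Orbital distance: d = 9.98 AU = 1.493×10^12 m.
S = L/(4πd²) = 3.259 W m⁻².
Unperturbed T_e = [3.259·(1−0.29)/(4σ)]^¼ = 56.52 K.
TOA radiative forcing: ΔF = (1−α)ΔS/4 = 0.71·(+0.165)/4 = 0.02929 W m⁻².
Planck response: λ_P = 4σT_e³ = 4·5.67×10⁻⁸·(56.52)³ = 0.04095 W m⁻²/K.
So ΔT₀ = 0.02929/0.04095 = 0.715 K.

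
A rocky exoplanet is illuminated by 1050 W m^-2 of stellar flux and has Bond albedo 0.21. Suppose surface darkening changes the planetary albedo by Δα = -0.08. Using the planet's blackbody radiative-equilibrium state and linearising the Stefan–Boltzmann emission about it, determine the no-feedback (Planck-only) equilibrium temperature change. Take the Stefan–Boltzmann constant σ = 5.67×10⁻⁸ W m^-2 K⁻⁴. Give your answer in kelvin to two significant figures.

6.2 K

Unperturbed T_e = [1050·(1−0.21)/(4σ)]^¼ = 245.9 K.
TOA radiative forcing: ΔF = −S·Δα/4 = −1050·(-0.08)/4 = 21.00 W m^-2.
Linearising σT⁴ gives d(σT⁴)/dT = 4σT_e³ = 3.373 W m^-2 per K.
ΔT₀ = ΔF/λ_P = 21.00/3.373 = 6.23 K.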